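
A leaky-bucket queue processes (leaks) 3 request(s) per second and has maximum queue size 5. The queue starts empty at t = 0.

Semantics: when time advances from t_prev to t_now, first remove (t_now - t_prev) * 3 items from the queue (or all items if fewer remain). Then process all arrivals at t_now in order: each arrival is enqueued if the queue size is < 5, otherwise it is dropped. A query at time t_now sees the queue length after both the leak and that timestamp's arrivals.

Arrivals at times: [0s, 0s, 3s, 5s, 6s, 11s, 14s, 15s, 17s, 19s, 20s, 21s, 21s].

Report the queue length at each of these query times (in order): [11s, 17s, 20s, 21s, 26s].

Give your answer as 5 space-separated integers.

Queue lengths at query times:
  query t=11s: backlog = 1
  query t=17s: backlog = 1
  query t=20s: backlog = 1
  query t=21s: backlog = 2
  query t=26s: backlog = 0

Answer: 1 1 1 2 0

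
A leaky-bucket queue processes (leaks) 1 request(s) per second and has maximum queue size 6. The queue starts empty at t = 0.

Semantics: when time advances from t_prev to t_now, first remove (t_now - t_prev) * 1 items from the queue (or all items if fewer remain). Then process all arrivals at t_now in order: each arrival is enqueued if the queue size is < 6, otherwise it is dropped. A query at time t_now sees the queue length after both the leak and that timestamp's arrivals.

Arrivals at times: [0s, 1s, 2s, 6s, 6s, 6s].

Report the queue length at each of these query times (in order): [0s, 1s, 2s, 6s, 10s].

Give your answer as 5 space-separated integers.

Answer: 1 1 1 3 0

Derivation:
Queue lengths at query times:
  query t=0s: backlog = 1
  query t=1s: backlog = 1
  query t=2s: backlog = 1
  query t=6s: backlog = 3
  query t=10s: backlog = 0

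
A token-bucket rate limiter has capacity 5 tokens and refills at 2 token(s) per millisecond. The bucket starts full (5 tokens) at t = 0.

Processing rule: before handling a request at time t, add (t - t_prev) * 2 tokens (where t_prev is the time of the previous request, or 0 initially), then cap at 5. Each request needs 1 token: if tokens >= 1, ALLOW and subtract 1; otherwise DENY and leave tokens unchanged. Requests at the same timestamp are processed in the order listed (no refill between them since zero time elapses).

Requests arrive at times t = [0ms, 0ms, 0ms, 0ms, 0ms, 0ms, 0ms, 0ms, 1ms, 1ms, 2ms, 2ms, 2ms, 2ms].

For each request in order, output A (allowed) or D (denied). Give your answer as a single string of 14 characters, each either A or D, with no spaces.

Simulating step by step:
  req#1 t=0ms: ALLOW
  req#2 t=0ms: ALLOW
  req#3 t=0ms: ALLOW
  req#4 t=0ms: ALLOW
  req#5 t=0ms: ALLOW
  req#6 t=0ms: DENY
  req#7 t=0ms: DENY
  req#8 t=0ms: DENY
  req#9 t=1ms: ALLOW
  req#10 t=1ms: ALLOW
  req#11 t=2ms: ALLOW
  req#12 t=2ms: ALLOW
  req#13 t=2ms: DENY
  req#14 t=2ms: DENY

Answer: AAAAADDDAAAADD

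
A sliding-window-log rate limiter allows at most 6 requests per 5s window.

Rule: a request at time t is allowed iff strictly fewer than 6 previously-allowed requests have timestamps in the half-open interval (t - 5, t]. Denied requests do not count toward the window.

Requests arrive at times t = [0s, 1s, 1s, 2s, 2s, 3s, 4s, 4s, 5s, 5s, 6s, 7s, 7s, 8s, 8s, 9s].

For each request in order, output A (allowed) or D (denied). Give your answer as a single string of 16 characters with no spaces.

Tracking allowed requests in the window:
  req#1 t=0s: ALLOW
  req#2 t=1s: ALLOW
  req#3 t=1s: ALLOW
  req#4 t=2s: ALLOW
  req#5 t=2s: ALLOW
  req#6 t=3s: ALLOW
  req#7 t=4s: DENY
  req#8 t=4s: DENY
  req#9 t=5s: ALLOW
  req#10 t=5s: DENY
  req#11 t=6s: ALLOW
  req#12 t=7s: ALLOW
  req#13 t=7s: ALLOW
  req#14 t=8s: ALLOW
  req#15 t=8s: ALLOW
  req#16 t=9s: DENY

Answer: AAAAAADDADAAAAAD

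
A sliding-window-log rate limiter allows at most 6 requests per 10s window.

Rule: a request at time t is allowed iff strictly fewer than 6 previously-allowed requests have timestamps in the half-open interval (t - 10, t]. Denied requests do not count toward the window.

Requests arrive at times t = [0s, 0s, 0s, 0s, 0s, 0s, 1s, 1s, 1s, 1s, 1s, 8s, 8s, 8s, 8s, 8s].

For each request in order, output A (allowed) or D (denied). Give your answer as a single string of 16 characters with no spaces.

Answer: AAAAAADDDDDDDDDD

Derivation:
Tracking allowed requests in the window:
  req#1 t=0s: ALLOW
  req#2 t=0s: ALLOW
  req#3 t=0s: ALLOW
  req#4 t=0s: ALLOW
  req#5 t=0s: ALLOW
  req#6 t=0s: ALLOW
  req#7 t=1s: DENY
  req#8 t=1s: DENY
  req#9 t=1s: DENY
  req#10 t=1s: DENY
  req#11 t=1s: DENY
  req#12 t=8s: DENY
  req#13 t=8s: DENY
  req#14 t=8s: DENY
  req#15 t=8s: DENY
  req#16 t=8s: DENY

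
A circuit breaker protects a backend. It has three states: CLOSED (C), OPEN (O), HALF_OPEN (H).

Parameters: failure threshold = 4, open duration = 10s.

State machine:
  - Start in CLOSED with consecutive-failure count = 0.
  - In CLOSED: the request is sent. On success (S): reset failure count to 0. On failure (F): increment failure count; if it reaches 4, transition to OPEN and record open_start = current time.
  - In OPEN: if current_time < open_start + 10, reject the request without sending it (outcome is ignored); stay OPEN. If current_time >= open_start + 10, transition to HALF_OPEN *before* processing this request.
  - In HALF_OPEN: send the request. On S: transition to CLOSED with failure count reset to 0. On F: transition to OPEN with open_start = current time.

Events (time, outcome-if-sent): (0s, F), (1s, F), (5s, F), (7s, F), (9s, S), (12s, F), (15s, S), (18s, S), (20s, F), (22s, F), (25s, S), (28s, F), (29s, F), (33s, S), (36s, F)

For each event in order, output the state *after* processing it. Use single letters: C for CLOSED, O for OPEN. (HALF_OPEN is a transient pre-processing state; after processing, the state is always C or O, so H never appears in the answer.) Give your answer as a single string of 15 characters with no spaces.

Answer: CCCOOOOCCCCCCCC

Derivation:
State after each event:
  event#1 t=0s outcome=F: state=CLOSED
  event#2 t=1s outcome=F: state=CLOSED
  event#3 t=5s outcome=F: state=CLOSED
  event#4 t=7s outcome=F: state=OPEN
  event#5 t=9s outcome=S: state=OPEN
  event#6 t=12s outcome=F: state=OPEN
  event#7 t=15s outcome=S: state=OPEN
  event#8 t=18s outcome=S: state=CLOSED
  event#9 t=20s outcome=F: state=CLOSED
  event#10 t=22s outcome=F: state=CLOSED
  event#11 t=25s outcome=S: state=CLOSED
  event#12 t=28s outcome=F: state=CLOSED
  event#13 t=29s outcome=F: state=CLOSED
  event#14 t=33s outcome=S: state=CLOSED
  event#15 t=36s outcome=F: state=CLOSED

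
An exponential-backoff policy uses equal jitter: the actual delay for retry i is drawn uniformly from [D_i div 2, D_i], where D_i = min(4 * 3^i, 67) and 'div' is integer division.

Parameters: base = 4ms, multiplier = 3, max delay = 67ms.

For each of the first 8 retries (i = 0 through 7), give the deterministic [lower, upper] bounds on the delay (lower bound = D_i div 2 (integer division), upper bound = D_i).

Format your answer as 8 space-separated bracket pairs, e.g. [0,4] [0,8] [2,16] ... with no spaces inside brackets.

Computing bounds per retry:
  i=0: D_i=min(4*3^0,67)=4, bounds=[2,4]
  i=1: D_i=min(4*3^1,67)=12, bounds=[6,12]
  i=2: D_i=min(4*3^2,67)=36, bounds=[18,36]
  i=3: D_i=min(4*3^3,67)=67, bounds=[33,67]
  i=4: D_i=min(4*3^4,67)=67, bounds=[33,67]
  i=5: D_i=min(4*3^5,67)=67, bounds=[33,67]
  i=6: D_i=min(4*3^6,67)=67, bounds=[33,67]
  i=7: D_i=min(4*3^7,67)=67, bounds=[33,67]

Answer: [2,4] [6,12] [18,36] [33,67] [33,67] [33,67] [33,67] [33,67]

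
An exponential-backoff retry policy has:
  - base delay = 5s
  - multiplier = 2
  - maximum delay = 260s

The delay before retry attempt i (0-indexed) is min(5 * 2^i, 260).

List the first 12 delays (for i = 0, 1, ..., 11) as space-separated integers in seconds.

Answer: 5 10 20 40 80 160 260 260 260 260 260 260

Derivation:
Computing each delay:
  i=0: min(5*2^0, 260) = 5
  i=1: min(5*2^1, 260) = 10
  i=2: min(5*2^2, 260) = 20
  i=3: min(5*2^3, 260) = 40
  i=4: min(5*2^4, 260) = 80
  i=5: min(5*2^5, 260) = 160
  i=6: min(5*2^6, 260) = 260
  i=7: min(5*2^7, 260) = 260
  i=8: min(5*2^8, 260) = 260
  i=9: min(5*2^9, 260) = 260
  i=10: min(5*2^10, 260) = 260
  i=11: min(5*2^11, 260) = 260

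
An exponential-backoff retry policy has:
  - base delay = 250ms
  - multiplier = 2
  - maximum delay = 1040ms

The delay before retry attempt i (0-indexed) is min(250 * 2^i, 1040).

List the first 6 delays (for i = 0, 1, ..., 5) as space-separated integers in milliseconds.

Computing each delay:
  i=0: min(250*2^0, 1040) = 250
  i=1: min(250*2^1, 1040) = 500
  i=2: min(250*2^2, 1040) = 1000
  i=3: min(250*2^3, 1040) = 1040
  i=4: min(250*2^4, 1040) = 1040
  i=5: min(250*2^5, 1040) = 1040

Answer: 250 500 1000 1040 1040 1040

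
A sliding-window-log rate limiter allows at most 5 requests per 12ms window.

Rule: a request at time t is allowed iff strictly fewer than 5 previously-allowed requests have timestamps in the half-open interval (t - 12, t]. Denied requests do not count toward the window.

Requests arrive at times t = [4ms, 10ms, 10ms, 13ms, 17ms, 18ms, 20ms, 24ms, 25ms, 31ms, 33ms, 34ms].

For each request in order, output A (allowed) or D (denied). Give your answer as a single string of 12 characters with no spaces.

Answer: AAAAAADAAAAA

Derivation:
Tracking allowed requests in the window:
  req#1 t=4ms: ALLOW
  req#2 t=10ms: ALLOW
  req#3 t=10ms: ALLOW
  req#4 t=13ms: ALLOW
  req#5 t=17ms: ALLOW
  req#6 t=18ms: ALLOW
  req#7 t=20ms: DENY
  req#8 t=24ms: ALLOW
  req#9 t=25ms: ALLOW
  req#10 t=31ms: ALLOW
  req#11 t=33ms: ALLOW
  req#12 t=34ms: ALLOW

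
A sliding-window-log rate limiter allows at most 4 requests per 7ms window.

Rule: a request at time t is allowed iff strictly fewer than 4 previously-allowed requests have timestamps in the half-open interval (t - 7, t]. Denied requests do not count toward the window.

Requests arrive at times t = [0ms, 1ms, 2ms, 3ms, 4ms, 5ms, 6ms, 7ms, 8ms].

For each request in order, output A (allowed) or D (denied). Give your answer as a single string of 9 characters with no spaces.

Tracking allowed requests in the window:
  req#1 t=0ms: ALLOW
  req#2 t=1ms: ALLOW
  req#3 t=2ms: ALLOW
  req#4 t=3ms: ALLOW
  req#5 t=4ms: DENY
  req#6 t=5ms: DENY
  req#7 t=6ms: DENY
  req#8 t=7ms: ALLOW
  req#9 t=8ms: ALLOW

Answer: AAAADDDAA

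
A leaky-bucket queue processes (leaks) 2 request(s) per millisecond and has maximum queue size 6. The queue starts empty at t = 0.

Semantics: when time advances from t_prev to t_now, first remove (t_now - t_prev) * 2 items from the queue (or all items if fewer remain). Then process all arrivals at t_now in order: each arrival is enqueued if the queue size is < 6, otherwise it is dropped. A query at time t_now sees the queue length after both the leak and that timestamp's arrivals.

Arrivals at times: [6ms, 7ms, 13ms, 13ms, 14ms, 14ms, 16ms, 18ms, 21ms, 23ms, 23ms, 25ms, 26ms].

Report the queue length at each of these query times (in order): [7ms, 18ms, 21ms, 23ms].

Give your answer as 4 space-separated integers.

Queue lengths at query times:
  query t=7ms: backlog = 1
  query t=18ms: backlog = 1
  query t=21ms: backlog = 1
  query t=23ms: backlog = 2

Answer: 1 1 1 2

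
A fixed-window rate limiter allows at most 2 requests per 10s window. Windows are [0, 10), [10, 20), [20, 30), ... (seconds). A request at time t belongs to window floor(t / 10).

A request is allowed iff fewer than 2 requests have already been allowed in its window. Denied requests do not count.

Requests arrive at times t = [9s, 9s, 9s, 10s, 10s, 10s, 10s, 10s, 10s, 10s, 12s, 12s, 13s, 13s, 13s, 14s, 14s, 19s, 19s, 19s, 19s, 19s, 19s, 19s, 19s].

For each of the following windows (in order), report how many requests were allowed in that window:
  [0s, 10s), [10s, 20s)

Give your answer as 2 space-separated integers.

Processing requests:
  req#1 t=9s (window 0): ALLOW
  req#2 t=9s (window 0): ALLOW
  req#3 t=9s (window 0): DENY
  req#4 t=10s (window 1): ALLOW
  req#5 t=10s (window 1): ALLOW
  req#6 t=10s (window 1): DENY
  req#7 t=10s (window 1): DENY
  req#8 t=10s (window 1): DENY
  req#9 t=10s (window 1): DENY
  req#10 t=10s (window 1): DENY
  req#11 t=12s (window 1): DENY
  req#12 t=12s (window 1): DENY
  req#13 t=13s (window 1): DENY
  req#14 t=13s (window 1): DENY
  req#15 t=13s (window 1): DENY
  req#16 t=14s (window 1): DENY
  req#17 t=14s (window 1): DENY
  req#18 t=19s (window 1): DENY
  req#19 t=19s (window 1): DENY
  req#20 t=19s (window 1): DENY
  req#21 t=19s (window 1): DENY
  req#22 t=19s (window 1): DENY
  req#23 t=19s (window 1): DENY
  req#24 t=19s (window 1): DENY
  req#25 t=19s (window 1): DENY

Allowed counts by window: 2 2

Answer: 2 2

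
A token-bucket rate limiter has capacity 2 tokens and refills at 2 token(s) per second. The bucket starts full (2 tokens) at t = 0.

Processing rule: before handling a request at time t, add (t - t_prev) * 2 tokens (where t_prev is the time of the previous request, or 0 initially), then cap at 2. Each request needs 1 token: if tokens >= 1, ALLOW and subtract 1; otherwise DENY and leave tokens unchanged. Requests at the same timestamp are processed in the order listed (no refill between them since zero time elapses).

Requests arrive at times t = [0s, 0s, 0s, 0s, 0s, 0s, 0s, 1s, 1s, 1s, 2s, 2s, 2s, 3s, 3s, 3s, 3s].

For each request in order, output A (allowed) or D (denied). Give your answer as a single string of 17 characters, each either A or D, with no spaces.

Simulating step by step:
  req#1 t=0s: ALLOW
  req#2 t=0s: ALLOW
  req#3 t=0s: DENY
  req#4 t=0s: DENY
  req#5 t=0s: DENY
  req#6 t=0s: DENY
  req#7 t=0s: DENY
  req#8 t=1s: ALLOW
  req#9 t=1s: ALLOW
  req#10 t=1s: DENY
  req#11 t=2s: ALLOW
  req#12 t=2s: ALLOW
  req#13 t=2s: DENY
  req#14 t=3s: ALLOW
  req#15 t=3s: ALLOW
  req#16 t=3s: DENY
  req#17 t=3s: DENY

Answer: AADDDDDAADAADAADD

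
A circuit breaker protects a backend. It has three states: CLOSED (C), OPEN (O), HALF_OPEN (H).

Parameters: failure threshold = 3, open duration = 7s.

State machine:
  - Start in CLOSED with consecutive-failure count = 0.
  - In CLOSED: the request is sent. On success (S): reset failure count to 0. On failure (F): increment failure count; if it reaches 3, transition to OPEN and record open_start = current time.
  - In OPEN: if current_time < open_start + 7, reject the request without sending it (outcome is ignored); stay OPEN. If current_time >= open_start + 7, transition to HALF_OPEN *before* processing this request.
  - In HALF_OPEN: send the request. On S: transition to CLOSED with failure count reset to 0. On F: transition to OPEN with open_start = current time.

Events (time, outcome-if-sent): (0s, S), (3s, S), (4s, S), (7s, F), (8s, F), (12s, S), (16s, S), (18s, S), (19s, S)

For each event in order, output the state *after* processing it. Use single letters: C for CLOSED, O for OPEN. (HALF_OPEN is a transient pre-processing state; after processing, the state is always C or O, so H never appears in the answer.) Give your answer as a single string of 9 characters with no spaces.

Answer: CCCCCCCCC

Derivation:
State after each event:
  event#1 t=0s outcome=S: state=CLOSED
  event#2 t=3s outcome=S: state=CLOSED
  event#3 t=4s outcome=S: state=CLOSED
  event#4 t=7s outcome=F: state=CLOSED
  event#5 t=8s outcome=F: state=CLOSED
  event#6 t=12s outcome=S: state=CLOSED
  event#7 t=16s outcome=S: state=CLOSED
  event#8 t=18s outcome=S: state=CLOSED
  event#9 t=19s outcome=S: state=CLOSED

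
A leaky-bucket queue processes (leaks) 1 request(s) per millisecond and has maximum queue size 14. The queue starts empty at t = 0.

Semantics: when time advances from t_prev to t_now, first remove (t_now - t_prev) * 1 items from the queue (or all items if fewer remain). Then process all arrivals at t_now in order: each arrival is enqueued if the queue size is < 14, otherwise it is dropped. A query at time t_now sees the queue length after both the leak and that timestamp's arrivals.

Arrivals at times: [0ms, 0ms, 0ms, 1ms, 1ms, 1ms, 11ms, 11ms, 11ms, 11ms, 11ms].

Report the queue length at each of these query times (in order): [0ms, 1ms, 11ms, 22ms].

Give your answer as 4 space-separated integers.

Queue lengths at query times:
  query t=0ms: backlog = 3
  query t=1ms: backlog = 5
  query t=11ms: backlog = 5
  query t=22ms: backlog = 0

Answer: 3 5 5 0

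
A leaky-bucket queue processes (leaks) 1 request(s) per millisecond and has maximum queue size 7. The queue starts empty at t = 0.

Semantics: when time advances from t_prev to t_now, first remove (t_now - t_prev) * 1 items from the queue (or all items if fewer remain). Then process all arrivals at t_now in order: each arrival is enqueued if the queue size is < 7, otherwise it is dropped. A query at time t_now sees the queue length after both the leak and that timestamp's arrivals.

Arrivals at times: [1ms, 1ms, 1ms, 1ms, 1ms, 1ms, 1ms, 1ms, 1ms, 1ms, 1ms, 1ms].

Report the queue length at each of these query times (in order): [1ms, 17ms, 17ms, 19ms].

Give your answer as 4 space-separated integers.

Queue lengths at query times:
  query t=1ms: backlog = 7
  query t=17ms: backlog = 0
  query t=17ms: backlog = 0
  query t=19ms: backlog = 0

Answer: 7 0 0 0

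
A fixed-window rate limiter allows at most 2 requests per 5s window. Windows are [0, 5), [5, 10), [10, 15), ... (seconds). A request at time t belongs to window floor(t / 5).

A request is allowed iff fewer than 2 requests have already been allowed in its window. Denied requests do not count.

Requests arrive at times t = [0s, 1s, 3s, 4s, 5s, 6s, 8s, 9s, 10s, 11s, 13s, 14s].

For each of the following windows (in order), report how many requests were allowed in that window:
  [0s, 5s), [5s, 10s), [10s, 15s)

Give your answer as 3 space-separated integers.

Processing requests:
  req#1 t=0s (window 0): ALLOW
  req#2 t=1s (window 0): ALLOW
  req#3 t=3s (window 0): DENY
  req#4 t=4s (window 0): DENY
  req#5 t=5s (window 1): ALLOW
  req#6 t=6s (window 1): ALLOW
  req#7 t=8s (window 1): DENY
  req#8 t=9s (window 1): DENY
  req#9 t=10s (window 2): ALLOW
  req#10 t=11s (window 2): ALLOW
  req#11 t=13s (window 2): DENY
  req#12 t=14s (window 2): DENY

Allowed counts by window: 2 2 2

Answer: 2 2 2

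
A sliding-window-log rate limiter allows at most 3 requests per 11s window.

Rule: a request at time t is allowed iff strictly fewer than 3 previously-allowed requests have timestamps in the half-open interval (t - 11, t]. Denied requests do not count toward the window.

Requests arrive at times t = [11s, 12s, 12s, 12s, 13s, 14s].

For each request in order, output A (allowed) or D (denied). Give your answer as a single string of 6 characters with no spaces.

Answer: AAADDD

Derivation:
Tracking allowed requests in the window:
  req#1 t=11s: ALLOW
  req#2 t=12s: ALLOW
  req#3 t=12s: ALLOW
  req#4 t=12s: DENY
  req#5 t=13s: DENY
  req#6 t=14s: DENY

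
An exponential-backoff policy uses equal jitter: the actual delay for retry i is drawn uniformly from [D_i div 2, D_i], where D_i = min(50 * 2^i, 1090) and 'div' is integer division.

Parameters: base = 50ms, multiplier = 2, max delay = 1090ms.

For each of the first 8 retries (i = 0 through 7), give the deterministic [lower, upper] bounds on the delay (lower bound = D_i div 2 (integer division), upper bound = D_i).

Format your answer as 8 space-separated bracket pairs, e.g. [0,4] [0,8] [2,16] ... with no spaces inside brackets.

Answer: [25,50] [50,100] [100,200] [200,400] [400,800] [545,1090] [545,1090] [545,1090]

Derivation:
Computing bounds per retry:
  i=0: D_i=min(50*2^0,1090)=50, bounds=[25,50]
  i=1: D_i=min(50*2^1,1090)=100, bounds=[50,100]
  i=2: D_i=min(50*2^2,1090)=200, bounds=[100,200]
  i=3: D_i=min(50*2^3,1090)=400, bounds=[200,400]
  i=4: D_i=min(50*2^4,1090)=800, bounds=[400,800]
  i=5: D_i=min(50*2^5,1090)=1090, bounds=[545,1090]
  i=6: D_i=min(50*2^6,1090)=1090, bounds=[545,1090]
  i=7: D_i=min(50*2^7,1090)=1090, bounds=[545,1090]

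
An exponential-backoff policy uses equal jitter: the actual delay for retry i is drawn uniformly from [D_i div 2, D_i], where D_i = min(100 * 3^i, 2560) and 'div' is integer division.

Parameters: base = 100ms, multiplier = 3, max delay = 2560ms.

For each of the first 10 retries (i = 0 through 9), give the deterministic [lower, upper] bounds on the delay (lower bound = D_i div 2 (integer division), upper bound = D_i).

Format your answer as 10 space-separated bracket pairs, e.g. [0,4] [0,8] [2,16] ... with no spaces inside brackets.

Computing bounds per retry:
  i=0: D_i=min(100*3^0,2560)=100, bounds=[50,100]
  i=1: D_i=min(100*3^1,2560)=300, bounds=[150,300]
  i=2: D_i=min(100*3^2,2560)=900, bounds=[450,900]
  i=3: D_i=min(100*3^3,2560)=2560, bounds=[1280,2560]
  i=4: D_i=min(100*3^4,2560)=2560, bounds=[1280,2560]
  i=5: D_i=min(100*3^5,2560)=2560, bounds=[1280,2560]
  i=6: D_i=min(100*3^6,2560)=2560, bounds=[1280,2560]
  i=7: D_i=min(100*3^7,2560)=2560, bounds=[1280,2560]
  i=8: D_i=min(100*3^8,2560)=2560, bounds=[1280,2560]
  i=9: D_i=min(100*3^9,2560)=2560, bounds=[1280,2560]

Answer: [50,100] [150,300] [450,900] [1280,2560] [1280,2560] [1280,2560] [1280,2560] [1280,2560] [1280,2560] [1280,2560]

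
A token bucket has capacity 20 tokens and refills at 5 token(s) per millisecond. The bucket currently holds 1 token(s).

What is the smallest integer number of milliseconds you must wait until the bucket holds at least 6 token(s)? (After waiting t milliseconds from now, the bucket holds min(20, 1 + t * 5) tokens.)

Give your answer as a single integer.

Answer: 1

Derivation:
Need 1 + t * 5 >= 6, so t >= 5/5.
Smallest integer t = ceil(5/5) = 1.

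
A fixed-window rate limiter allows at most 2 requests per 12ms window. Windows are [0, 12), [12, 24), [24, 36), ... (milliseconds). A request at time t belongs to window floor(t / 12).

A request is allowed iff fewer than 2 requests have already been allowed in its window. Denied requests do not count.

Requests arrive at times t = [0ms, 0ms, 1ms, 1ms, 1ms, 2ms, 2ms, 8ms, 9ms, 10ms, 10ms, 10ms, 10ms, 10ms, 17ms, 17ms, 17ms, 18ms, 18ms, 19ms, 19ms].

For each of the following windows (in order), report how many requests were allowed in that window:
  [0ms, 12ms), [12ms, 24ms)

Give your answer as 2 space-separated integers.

Answer: 2 2

Derivation:
Processing requests:
  req#1 t=0ms (window 0): ALLOW
  req#2 t=0ms (window 0): ALLOW
  req#3 t=1ms (window 0): DENY
  req#4 t=1ms (window 0): DENY
  req#5 t=1ms (window 0): DENY
  req#6 t=2ms (window 0): DENY
  req#7 t=2ms (window 0): DENY
  req#8 t=8ms (window 0): DENY
  req#9 t=9ms (window 0): DENY
  req#10 t=10ms (window 0): DENY
  req#11 t=10ms (window 0): DENY
  req#12 t=10ms (window 0): DENY
  req#13 t=10ms (window 0): DENY
  req#14 t=10ms (window 0): DENY
  req#15 t=17ms (window 1): ALLOW
  req#16 t=17ms (window 1): ALLOW
  req#17 t=17ms (window 1): DENY
  req#18 t=18ms (window 1): DENY
  req#19 t=18ms (window 1): DENY
  req#20 t=19ms (window 1): DENY
  req#21 t=19ms (window 1): DENY

Allowed counts by window: 2 2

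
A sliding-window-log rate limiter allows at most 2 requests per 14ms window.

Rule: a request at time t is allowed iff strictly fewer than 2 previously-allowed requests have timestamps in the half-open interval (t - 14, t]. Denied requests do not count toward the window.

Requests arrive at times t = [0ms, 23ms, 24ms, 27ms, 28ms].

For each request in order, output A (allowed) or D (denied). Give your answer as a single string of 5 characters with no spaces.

Answer: AAADD

Derivation:
Tracking allowed requests in the window:
  req#1 t=0ms: ALLOW
  req#2 t=23ms: ALLOW
  req#3 t=24ms: ALLOW
  req#4 t=27ms: DENY
  req#5 t=28ms: DENY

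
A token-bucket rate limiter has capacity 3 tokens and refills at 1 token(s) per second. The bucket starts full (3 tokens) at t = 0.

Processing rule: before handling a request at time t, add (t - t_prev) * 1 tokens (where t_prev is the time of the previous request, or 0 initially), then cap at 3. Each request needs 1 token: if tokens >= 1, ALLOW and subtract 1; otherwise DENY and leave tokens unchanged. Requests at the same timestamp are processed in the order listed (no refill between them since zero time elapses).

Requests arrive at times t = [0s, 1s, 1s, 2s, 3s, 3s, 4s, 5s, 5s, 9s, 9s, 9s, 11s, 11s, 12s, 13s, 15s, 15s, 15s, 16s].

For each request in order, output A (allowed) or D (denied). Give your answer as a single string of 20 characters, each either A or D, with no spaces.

Simulating step by step:
  req#1 t=0s: ALLOW
  req#2 t=1s: ALLOW
  req#3 t=1s: ALLOW
  req#4 t=2s: ALLOW
  req#5 t=3s: ALLOW
  req#6 t=3s: ALLOW
  req#7 t=4s: ALLOW
  req#8 t=5s: ALLOW
  req#9 t=5s: DENY
  req#10 t=9s: ALLOW
  req#11 t=9s: ALLOW
  req#12 t=9s: ALLOW
  req#13 t=11s: ALLOW
  req#14 t=11s: ALLOW
  req#15 t=12s: ALLOW
  req#16 t=13s: ALLOW
  req#17 t=15s: ALLOW
  req#18 t=15s: ALLOW
  req#19 t=15s: DENY
  req#20 t=16s: ALLOW

Answer: AAAAAAAADAAAAAAAAADA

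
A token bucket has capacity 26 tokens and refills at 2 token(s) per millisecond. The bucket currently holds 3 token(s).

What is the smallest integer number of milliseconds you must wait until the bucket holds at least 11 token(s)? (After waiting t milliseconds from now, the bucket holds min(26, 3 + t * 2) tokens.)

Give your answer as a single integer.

Need 3 + t * 2 >= 11, so t >= 8/2.
Smallest integer t = ceil(8/2) = 4.

Answer: 4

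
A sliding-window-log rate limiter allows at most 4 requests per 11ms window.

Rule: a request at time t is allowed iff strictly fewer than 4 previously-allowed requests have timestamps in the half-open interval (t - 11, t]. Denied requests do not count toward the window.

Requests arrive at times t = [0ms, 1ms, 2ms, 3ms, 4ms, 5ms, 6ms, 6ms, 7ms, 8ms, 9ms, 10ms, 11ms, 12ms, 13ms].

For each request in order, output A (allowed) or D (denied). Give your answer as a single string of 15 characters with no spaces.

Tracking allowed requests in the window:
  req#1 t=0ms: ALLOW
  req#2 t=1ms: ALLOW
  req#3 t=2ms: ALLOW
  req#4 t=3ms: ALLOW
  req#5 t=4ms: DENY
  req#6 t=5ms: DENY
  req#7 t=6ms: DENY
  req#8 t=6ms: DENY
  req#9 t=7ms: DENY
  req#10 t=8ms: DENY
  req#11 t=9ms: DENY
  req#12 t=10ms: DENY
  req#13 t=11ms: ALLOW
  req#14 t=12ms: ALLOW
  req#15 t=13ms: ALLOW

Answer: AAAADDDDDDDDAAA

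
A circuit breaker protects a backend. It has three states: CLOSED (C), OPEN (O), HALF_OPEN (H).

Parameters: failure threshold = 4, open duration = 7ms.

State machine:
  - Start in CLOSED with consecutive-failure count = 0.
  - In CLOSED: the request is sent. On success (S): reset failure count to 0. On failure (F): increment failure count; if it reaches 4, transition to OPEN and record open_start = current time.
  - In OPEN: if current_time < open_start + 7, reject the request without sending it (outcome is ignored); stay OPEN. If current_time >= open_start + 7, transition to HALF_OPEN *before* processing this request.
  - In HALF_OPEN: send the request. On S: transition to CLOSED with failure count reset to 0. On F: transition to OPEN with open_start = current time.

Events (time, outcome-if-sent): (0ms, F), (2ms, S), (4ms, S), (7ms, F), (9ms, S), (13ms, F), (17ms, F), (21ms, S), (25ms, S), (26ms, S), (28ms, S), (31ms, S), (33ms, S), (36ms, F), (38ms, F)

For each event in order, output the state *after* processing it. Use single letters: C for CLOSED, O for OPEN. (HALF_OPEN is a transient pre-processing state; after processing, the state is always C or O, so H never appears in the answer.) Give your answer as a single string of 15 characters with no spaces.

State after each event:
  event#1 t=0ms outcome=F: state=CLOSED
  event#2 t=2ms outcome=S: state=CLOSED
  event#3 t=4ms outcome=S: state=CLOSED
  event#4 t=7ms outcome=F: state=CLOSED
  event#5 t=9ms outcome=S: state=CLOSED
  event#6 t=13ms outcome=F: state=CLOSED
  event#7 t=17ms outcome=F: state=CLOSED
  event#8 t=21ms outcome=S: state=CLOSED
  event#9 t=25ms outcome=S: state=CLOSED
  event#10 t=26ms outcome=S: state=CLOSED
  event#11 t=28ms outcome=S: state=CLOSED
  event#12 t=31ms outcome=S: state=CLOSED
  event#13 t=33ms outcome=S: state=CLOSED
  event#14 t=36ms outcome=F: state=CLOSED
  event#15 t=38ms outcome=F: state=CLOSED

Answer: CCCCCCCCCCCCCCC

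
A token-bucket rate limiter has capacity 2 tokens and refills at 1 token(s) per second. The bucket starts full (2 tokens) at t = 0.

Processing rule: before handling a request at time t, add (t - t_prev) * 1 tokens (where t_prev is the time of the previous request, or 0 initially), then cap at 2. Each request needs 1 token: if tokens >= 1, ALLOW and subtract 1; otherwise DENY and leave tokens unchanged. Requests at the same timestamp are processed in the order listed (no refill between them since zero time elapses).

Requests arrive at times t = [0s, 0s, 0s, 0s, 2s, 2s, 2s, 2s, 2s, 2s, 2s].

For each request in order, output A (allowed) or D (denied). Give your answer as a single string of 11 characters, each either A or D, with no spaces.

Answer: AADDAADDDDD

Derivation:
Simulating step by step:
  req#1 t=0s: ALLOW
  req#2 t=0s: ALLOW
  req#3 t=0s: DENY
  req#4 t=0s: DENY
  req#5 t=2s: ALLOW
  req#6 t=2s: ALLOW
  req#7 t=2s: DENY
  req#8 t=2s: DENY
  req#9 t=2s: DENY
  req#10 t=2s: DENY
  req#11 t=2s: DENY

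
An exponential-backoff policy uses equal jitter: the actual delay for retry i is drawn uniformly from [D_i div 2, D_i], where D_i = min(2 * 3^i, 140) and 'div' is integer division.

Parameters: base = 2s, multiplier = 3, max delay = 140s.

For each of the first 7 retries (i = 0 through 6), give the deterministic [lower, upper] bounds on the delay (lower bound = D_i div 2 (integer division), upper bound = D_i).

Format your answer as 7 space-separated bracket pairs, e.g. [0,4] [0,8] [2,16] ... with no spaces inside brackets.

Computing bounds per retry:
  i=0: D_i=min(2*3^0,140)=2, bounds=[1,2]
  i=1: D_i=min(2*3^1,140)=6, bounds=[3,6]
  i=2: D_i=min(2*3^2,140)=18, bounds=[9,18]
  i=3: D_i=min(2*3^3,140)=54, bounds=[27,54]
  i=4: D_i=min(2*3^4,140)=140, bounds=[70,140]
  i=5: D_i=min(2*3^5,140)=140, bounds=[70,140]
  i=6: D_i=min(2*3^6,140)=140, bounds=[70,140]

Answer: [1,2] [3,6] [9,18] [27,54] [70,140] [70,140] [70,140]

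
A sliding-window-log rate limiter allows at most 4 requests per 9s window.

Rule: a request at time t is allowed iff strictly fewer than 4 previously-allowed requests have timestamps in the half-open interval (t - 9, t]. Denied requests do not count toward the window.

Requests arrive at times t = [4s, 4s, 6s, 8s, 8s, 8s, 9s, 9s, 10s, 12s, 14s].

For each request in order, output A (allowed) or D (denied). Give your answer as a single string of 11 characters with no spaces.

Answer: AAAADDDDDDA

Derivation:
Tracking allowed requests in the window:
  req#1 t=4s: ALLOW
  req#2 t=4s: ALLOW
  req#3 t=6s: ALLOW
  req#4 t=8s: ALLOW
  req#5 t=8s: DENY
  req#6 t=8s: DENY
  req#7 t=9s: DENY
  req#8 t=9s: DENY
  req#9 t=10s: DENY
  req#10 t=12s: DENY
  req#11 t=14s: ALLOW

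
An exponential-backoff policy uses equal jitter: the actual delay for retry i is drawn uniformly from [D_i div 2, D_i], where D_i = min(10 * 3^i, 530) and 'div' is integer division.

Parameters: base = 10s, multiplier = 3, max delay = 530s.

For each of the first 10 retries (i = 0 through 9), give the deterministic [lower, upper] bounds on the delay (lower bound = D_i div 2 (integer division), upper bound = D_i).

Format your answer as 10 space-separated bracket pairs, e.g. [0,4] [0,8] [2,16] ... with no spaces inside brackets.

Answer: [5,10] [15,30] [45,90] [135,270] [265,530] [265,530] [265,530] [265,530] [265,530] [265,530]

Derivation:
Computing bounds per retry:
  i=0: D_i=min(10*3^0,530)=10, bounds=[5,10]
  i=1: D_i=min(10*3^1,530)=30, bounds=[15,30]
  i=2: D_i=min(10*3^2,530)=90, bounds=[45,90]
  i=3: D_i=min(10*3^3,530)=270, bounds=[135,270]
  i=4: D_i=min(10*3^4,530)=530, bounds=[265,530]
  i=5: D_i=min(10*3^5,530)=530, bounds=[265,530]
  i=6: D_i=min(10*3^6,530)=530, bounds=[265,530]
  i=7: D_i=min(10*3^7,530)=530, bounds=[265,530]
  i=8: D_i=min(10*3^8,530)=530, bounds=[265,530]
  i=9: D_i=min(10*3^9,530)=530, bounds=[265,530]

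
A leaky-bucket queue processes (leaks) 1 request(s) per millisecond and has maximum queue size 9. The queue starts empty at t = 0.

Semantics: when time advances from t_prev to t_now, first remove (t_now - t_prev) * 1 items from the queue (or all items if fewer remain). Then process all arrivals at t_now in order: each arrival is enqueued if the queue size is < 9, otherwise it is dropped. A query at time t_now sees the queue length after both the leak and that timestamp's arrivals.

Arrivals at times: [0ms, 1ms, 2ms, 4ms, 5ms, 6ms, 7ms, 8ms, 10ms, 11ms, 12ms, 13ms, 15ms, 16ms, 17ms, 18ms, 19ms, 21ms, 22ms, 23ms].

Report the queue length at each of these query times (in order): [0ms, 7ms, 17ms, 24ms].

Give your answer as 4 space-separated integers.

Queue lengths at query times:
  query t=0ms: backlog = 1
  query t=7ms: backlog = 1
  query t=17ms: backlog = 1
  query t=24ms: backlog = 0

Answer: 1 1 1 0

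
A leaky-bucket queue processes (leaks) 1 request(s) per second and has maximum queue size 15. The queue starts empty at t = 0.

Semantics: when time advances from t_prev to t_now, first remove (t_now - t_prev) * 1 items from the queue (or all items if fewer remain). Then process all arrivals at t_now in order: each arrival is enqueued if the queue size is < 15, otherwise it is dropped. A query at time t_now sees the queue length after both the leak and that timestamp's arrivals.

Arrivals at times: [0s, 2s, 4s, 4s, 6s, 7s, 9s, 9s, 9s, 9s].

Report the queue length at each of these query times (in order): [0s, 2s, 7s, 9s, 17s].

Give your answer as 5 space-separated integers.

Answer: 1 1 1 4 0

Derivation:
Queue lengths at query times:
  query t=0s: backlog = 1
  query t=2s: backlog = 1
  query t=7s: backlog = 1
  query t=9s: backlog = 4
  query t=17s: backlog = 0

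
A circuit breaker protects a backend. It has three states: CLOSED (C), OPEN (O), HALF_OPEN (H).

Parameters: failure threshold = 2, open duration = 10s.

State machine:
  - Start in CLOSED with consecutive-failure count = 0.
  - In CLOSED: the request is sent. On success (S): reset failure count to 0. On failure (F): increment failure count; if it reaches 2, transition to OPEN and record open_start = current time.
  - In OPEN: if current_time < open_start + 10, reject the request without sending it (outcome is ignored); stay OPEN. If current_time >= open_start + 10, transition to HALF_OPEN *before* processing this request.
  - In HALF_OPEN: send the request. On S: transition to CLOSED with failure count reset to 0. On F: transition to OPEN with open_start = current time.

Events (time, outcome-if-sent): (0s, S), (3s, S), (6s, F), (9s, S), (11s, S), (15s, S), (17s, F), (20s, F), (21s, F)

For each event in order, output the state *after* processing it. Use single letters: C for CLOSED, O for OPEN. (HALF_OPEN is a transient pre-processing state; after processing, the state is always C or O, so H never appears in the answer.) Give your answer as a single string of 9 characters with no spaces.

State after each event:
  event#1 t=0s outcome=S: state=CLOSED
  event#2 t=3s outcome=S: state=CLOSED
  event#3 t=6s outcome=F: state=CLOSED
  event#4 t=9s outcome=S: state=CLOSED
  event#5 t=11s outcome=S: state=CLOSED
  event#6 t=15s outcome=S: state=CLOSED
  event#7 t=17s outcome=F: state=CLOSED
  event#8 t=20s outcome=F: state=OPEN
  event#9 t=21s outcome=F: state=OPEN

Answer: CCCCCCCOO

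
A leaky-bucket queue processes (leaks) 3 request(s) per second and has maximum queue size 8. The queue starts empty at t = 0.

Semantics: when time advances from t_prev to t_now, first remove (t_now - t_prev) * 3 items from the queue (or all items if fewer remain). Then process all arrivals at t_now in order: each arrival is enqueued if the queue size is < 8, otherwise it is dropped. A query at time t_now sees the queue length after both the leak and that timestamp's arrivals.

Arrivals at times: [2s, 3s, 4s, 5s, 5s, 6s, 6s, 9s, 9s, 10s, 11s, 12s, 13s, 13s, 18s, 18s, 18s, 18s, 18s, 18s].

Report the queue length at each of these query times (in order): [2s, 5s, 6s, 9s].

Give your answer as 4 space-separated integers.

Answer: 1 2 2 2

Derivation:
Queue lengths at query times:
  query t=2s: backlog = 1
  query t=5s: backlog = 2
  query t=6s: backlog = 2
  query t=9s: backlog = 2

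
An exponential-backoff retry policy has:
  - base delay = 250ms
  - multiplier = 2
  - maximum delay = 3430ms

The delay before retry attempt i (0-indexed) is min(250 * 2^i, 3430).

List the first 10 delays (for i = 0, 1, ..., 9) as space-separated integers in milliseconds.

Computing each delay:
  i=0: min(250*2^0, 3430) = 250
  i=1: min(250*2^1, 3430) = 500
  i=2: min(250*2^2, 3430) = 1000
  i=3: min(250*2^3, 3430) = 2000
  i=4: min(250*2^4, 3430) = 3430
  i=5: min(250*2^5, 3430) = 3430
  i=6: min(250*2^6, 3430) = 3430
  i=7: min(250*2^7, 3430) = 3430
  i=8: min(250*2^8, 3430) = 3430
  i=9: min(250*2^9, 3430) = 3430

Answer: 250 500 1000 2000 3430 3430 3430 3430 3430 3430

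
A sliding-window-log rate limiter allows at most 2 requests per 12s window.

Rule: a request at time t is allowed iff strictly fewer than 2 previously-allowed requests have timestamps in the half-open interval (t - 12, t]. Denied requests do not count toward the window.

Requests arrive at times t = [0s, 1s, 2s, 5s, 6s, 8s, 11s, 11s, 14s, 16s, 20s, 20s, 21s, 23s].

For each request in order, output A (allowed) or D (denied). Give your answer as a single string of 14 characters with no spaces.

Answer: AADDDDDDAADDDD

Derivation:
Tracking allowed requests in the window:
  req#1 t=0s: ALLOW
  req#2 t=1s: ALLOW
  req#3 t=2s: DENY
  req#4 t=5s: DENY
  req#5 t=6s: DENY
  req#6 t=8s: DENY
  req#7 t=11s: DENY
  req#8 t=11s: DENY
  req#9 t=14s: ALLOW
  req#10 t=16s: ALLOW
  req#11 t=20s: DENY
  req#12 t=20s: DENY
  req#13 t=21s: DENY
  req#14 t=23s: DENY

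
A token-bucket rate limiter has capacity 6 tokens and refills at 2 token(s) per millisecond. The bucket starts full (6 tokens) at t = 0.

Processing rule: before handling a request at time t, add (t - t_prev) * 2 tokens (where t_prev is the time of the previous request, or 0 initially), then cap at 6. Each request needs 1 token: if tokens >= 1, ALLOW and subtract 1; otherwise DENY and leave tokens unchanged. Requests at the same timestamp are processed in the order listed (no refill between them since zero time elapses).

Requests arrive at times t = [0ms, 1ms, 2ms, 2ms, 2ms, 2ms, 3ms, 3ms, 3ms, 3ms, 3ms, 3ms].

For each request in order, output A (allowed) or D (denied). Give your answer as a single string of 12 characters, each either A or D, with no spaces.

Simulating step by step:
  req#1 t=0ms: ALLOW
  req#2 t=1ms: ALLOW
  req#3 t=2ms: ALLOW
  req#4 t=2ms: ALLOW
  req#5 t=2ms: ALLOW
  req#6 t=2ms: ALLOW
  req#7 t=3ms: ALLOW
  req#8 t=3ms: ALLOW
  req#9 t=3ms: ALLOW
  req#10 t=3ms: ALLOW
  req#11 t=3ms: DENY
  req#12 t=3ms: DENY

Answer: AAAAAAAAAADD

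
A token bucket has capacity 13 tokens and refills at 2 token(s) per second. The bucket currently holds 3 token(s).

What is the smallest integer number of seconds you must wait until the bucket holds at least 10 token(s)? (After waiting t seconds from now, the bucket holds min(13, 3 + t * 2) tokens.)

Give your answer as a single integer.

Need 3 + t * 2 >= 10, so t >= 7/2.
Smallest integer t = ceil(7/2) = 4.

Answer: 4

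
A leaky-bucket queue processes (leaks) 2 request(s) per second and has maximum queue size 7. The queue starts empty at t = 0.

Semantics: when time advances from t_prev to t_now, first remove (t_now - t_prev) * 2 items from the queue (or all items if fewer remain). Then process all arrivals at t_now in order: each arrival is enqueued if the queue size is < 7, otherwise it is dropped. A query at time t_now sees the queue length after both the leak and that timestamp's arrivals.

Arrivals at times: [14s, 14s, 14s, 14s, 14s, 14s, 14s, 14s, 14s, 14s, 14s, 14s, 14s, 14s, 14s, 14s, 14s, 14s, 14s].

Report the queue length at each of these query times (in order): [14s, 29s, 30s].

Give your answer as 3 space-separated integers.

Queue lengths at query times:
  query t=14s: backlog = 7
  query t=29s: backlog = 0
  query t=30s: backlog = 0

Answer: 7 0 0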